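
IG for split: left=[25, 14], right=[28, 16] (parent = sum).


Parent = [53, 30], H_parent = 0.9439
H_left = 0.9418 (n=39), H_right = 0.9457 (n=44)
H_children = (39/83)·0.9418 + (44/83)·0.9457 = 0.9439
IG = 0.9439 - 0.9439 = 0.0

0.0


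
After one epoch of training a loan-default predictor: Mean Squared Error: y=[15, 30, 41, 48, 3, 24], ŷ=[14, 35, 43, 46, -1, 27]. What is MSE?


Squared errors: (15-14)²=1, (30-35)²=25, (41-43)²=4, (48-46)²=4, (3+ 1)²=16, (24-27)²=9
Sum = 59
MSE = 59/6 = 59/6

59/6


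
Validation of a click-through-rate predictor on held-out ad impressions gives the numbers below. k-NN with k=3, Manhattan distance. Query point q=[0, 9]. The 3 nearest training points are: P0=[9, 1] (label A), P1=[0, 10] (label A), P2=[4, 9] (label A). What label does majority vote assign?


d(q,P0) = 17  (label A)
d(q,P1) = 1  (label A)
d(q,P2) = 4  (label A)
Votes: A=3, B=0
Majority → A

A


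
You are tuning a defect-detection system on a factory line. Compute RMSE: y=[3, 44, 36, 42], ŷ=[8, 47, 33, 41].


MSE = 44/4 = 11
RMSE = √(44/4) = 3.3166

3.3166


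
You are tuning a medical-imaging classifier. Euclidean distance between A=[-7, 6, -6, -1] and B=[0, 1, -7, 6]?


d = √((-7-0)² + (6-1)² + (-6+ 7)² + (-1-6)²)
  = √(49 + 25 + 1 + 49)
  = √124 = 11.1355

11.1355


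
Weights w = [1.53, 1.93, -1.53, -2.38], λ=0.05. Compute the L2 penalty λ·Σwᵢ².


‖w‖₂² = (1.53)² + (1.93)² + (-1.53)² + (-2.38)²
     = 2.3409 + 3.7249 + 2.3409 + 5.6644
     = 14.0711
λ·‖w‖₂² = 0.05·14.0711 = 0.703555

0.703555


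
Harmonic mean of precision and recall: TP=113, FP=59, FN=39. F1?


Precision = 113/172 = 0.657
Recall = 113/152 = 0.7434
F1 = 2·P·R/(P+R) = 2·TP/(2·TP+FP+FN) = 226/(226+59+39) = 226/324 = 0.6975

0.6975


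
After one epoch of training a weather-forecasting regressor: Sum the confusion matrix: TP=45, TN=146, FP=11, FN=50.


Total = TP + TN + FP + FN
= 45 + 146 + 11 + 50
= 252
(Predicted positive: 56, predicted negative: 196)

252


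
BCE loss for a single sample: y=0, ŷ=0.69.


BCE = -[y·ln(p) + (1-y)·ln(1-p)]
= -0 - 1·ln(1-0.69)
= -ln(0.31) = 1.1712

1.1712


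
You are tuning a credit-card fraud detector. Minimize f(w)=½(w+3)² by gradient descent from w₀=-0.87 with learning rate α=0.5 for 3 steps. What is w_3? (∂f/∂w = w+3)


step 1: grad = -0.87+3 = 2.13; w = -0.87 - 0.5·(2.13) = -1.935
step 2: grad = -1.935+3 = 1.065; w = -1.935 - 0.5·(1.065) = -2.4675
step 3: grad = -2.4675+3 = 0.5325; w = -2.4675 - 0.5·(0.5325) = -2.73375

-2.73375


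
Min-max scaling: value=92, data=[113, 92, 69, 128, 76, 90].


min=69, max=128
(92-69)/(128-69) = 23/59 = 0.3898

0.3898


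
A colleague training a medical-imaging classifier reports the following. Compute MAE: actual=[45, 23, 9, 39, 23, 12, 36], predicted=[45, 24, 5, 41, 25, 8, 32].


Absolute errors: |45-45|=0, |23-24|=1, |9-5|=4, |39-41|=2, |23-25|=2, |12-8|=4, |36-32|=4
Sum = 17
MAE = 17/7 = 17/7

17/7


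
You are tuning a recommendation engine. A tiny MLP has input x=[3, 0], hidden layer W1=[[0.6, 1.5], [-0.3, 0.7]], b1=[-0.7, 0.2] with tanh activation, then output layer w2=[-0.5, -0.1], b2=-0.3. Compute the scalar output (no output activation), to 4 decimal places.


z1[0] = (0.6)·(3) + (1.5)·(0) - 0.7 = 1.1
z1[1] = (-0.3)·(3) + (0.7)·(0) + 0.2 = -0.7
h = tanh(z1) = [0.8005, -0.6044]
output = (-0.5)·(0.8005) + (-0.1)·(-0.6044) - 0.3 = -0.6398

-0.6398


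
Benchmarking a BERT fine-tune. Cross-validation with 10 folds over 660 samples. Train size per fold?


Fold size = 660/10 = 66
Training per fold = 660 - 66 = 594

594


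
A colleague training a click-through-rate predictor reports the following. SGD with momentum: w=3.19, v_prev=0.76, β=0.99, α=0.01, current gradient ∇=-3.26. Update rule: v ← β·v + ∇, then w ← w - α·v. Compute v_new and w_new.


v_new = 0.99·0.76 - 3.26 = 0.7524 - 3.26 = -2.5076
w_new = 3.19 - 0.01·-2.5076 = 3.19 + 0.025076 = 3.215076

v_new=-2.5076, w_new=3.215076


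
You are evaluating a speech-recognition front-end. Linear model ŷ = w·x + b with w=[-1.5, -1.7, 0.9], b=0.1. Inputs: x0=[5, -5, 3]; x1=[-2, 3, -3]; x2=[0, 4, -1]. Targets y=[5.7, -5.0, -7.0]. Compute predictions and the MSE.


ŷ0 = (-1.5)·(5) + (-1.7)·(-5) + (0.9)·(3) + 0.1 = 3.8
ŷ1 = (-1.5)·(-2) + (-1.7)·(3) + (0.9)·(-3) + 0.1 = -4.7
ŷ2 = (-1.5)·(0) + (-1.7)·(4) + (0.9)·(-1) + 0.1 = -7.6
errors² = [3.61, 0.09, 0.36]
MSE = 4.0600/3 = 1.3533

1.3533


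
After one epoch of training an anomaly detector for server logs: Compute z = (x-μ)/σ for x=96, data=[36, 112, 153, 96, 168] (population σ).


μ = 113, σ = 46.5704
z = (96 - 113)/46.5704 = -0.365

-0.365


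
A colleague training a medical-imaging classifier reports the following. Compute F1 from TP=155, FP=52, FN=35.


Precision = 155/207 = 0.7488
Recall = 155/190 = 0.8158
F1 = 2·P·R/(P+R) = 2·TP/(2·TP+FP+FN) = 310/(310+52+35) = 310/397 = 0.7809

0.7809


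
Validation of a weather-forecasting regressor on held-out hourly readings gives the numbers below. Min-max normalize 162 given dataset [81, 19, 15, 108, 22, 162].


min=15, max=162
(162-15)/(162-15) = 147/147 = 1.0

1.0


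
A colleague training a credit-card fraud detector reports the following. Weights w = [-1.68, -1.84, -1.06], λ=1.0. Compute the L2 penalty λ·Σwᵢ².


‖w‖₂² = (-1.68)² + (-1.84)² + (-1.06)²
     = 2.8224 + 3.3856 + 1.1236
     = 7.3316
λ·‖w‖₂² = 1.0·7.3316 = 7.3316

7.3316


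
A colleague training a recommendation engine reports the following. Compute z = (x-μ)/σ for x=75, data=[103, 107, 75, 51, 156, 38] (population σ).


μ = 88.3333, σ = 39.2584
z = (75 - 88.3333)/39.2584 = -0.3396

-0.3396


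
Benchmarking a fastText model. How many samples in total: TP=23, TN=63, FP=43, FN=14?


Total = TP + TN + FP + FN
= 23 + 63 + 43 + 14
= 143
(Predicted positive: 66, predicted negative: 77)

143


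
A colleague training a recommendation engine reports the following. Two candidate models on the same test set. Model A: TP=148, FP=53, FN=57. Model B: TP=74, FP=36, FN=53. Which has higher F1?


Model A: P=148/201=0.7363, R=148/205=0.722, F1=2PR/(P+R)=2TP/(2TP+FP+FN)=296/406=0.7291
Model B: P=74/110=0.6727, R=74/127=0.5827, F1=2PR/(P+R)=2TP/(2TP+FP+FN)=148/237=0.6245
0.7291 > 0.6245 → Model A

Model A


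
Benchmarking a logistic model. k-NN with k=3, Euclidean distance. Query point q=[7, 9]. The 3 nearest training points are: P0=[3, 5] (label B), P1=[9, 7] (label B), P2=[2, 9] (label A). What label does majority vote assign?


d(q,P0) = 5.6569  (label B)
d(q,P1) = 2.8284  (label B)
d(q,P2) = 5.0  (label A)
Votes: A=1, B=2
Majority → B

B


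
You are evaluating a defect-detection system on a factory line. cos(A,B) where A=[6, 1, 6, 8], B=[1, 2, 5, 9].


A·B = 6·1 + 1·2 + 6·5 + 8·9 = 110
‖A‖ = √137 = 11.7047, ‖B‖ = √111 = 10.5357
cos = 110/(√137·√111) = 110/√15207 = 0.892

0.892


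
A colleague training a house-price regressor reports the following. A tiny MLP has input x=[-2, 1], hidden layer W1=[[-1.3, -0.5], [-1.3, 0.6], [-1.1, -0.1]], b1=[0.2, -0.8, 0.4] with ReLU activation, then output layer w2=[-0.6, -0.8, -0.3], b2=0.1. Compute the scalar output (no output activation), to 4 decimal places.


z1[0] = (-1.3)·(-2) + (-0.5)·(1) + 0.2 = 2.3
z1[1] = (-1.3)·(-2) + (0.6)·(1) - 0.8 = 2.4
z1[2] = (-1.1)·(-2) + (-0.1)·(1) + 0.4 = 2.5
h = ReLU(z1) = [2.3, 2.4, 2.5]
output = (-0.6)·(2.3) + (-0.8)·(2.4) + (-0.3)·(2.5) + 0.1 = -3.95

-3.95


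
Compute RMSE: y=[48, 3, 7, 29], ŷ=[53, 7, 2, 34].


MSE = 91/4 = 22.75
RMSE = √(91/4) = 4.7697

4.7697


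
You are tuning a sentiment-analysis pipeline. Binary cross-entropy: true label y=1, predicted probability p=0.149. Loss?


BCE = -[y·ln(p) + (1-y)·ln(1-p)]
= -1·ln(0.149) - 0
= -ln(0.149) = 1.9038

1.9038


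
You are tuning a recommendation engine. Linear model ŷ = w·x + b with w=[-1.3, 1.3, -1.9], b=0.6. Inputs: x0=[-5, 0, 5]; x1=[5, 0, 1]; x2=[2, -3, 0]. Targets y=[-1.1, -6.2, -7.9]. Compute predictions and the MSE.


ŷ0 = (-1.3)·(-5) + (1.3)·(0) + (-1.9)·(5) + 0.6 = -2.4
ŷ1 = (-1.3)·(5) + (1.3)·(0) + (-1.9)·(1) + 0.6 = -7.8
ŷ2 = (-1.3)·(2) + (1.3)·(-3) + (-1.9)·(0) + 0.6 = -5.9
errors² = [1.69, 2.56, 4.0]
MSE = 8.2500/3 = 2.75

2.75


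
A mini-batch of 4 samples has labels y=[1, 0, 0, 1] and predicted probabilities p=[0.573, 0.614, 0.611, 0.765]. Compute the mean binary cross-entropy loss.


L[0] = -ln(0.573) = 0.5569
L[1] = -ln(1-0.614) = -ln(0.386) = 0.9519
L[2] = -ln(1-0.611) = -ln(0.389) = 0.9442
L[3] = -ln(0.765) = 0.2679
mean = (0.5569 + 0.9519 + 0.9442 + 0.2679)/4 = 0.6802

0.6802


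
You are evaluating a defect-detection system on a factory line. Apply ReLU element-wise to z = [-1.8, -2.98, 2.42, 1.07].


ReLU(-1.8) = max(0, -1.8) = 0.0
ReLU(-2.98) = max(0, -2.98) = 0.0
ReLU(2.42) = max(0, 2.42) = 2.42
ReLU(1.07) = max(0, 1.07) = 1.07
result = [0.0, 0.0, 2.42, 1.07]

[0.0, 0.0, 2.42, 1.07]


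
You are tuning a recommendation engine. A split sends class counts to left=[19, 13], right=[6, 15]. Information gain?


Parent = [25, 28], H_parent = 0.9977
H_left = 0.9745 (n=32), H_right = 0.8631 (n=21)
H_children = (32/53)·0.9745 + (21/53)·0.8631 = 0.9304
IG = 0.9977 - 0.9304 = 0.0673

0.0673


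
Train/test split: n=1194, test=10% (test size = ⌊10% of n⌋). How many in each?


Test = ⌊1194·10/100⌋ = 119
Train = 1194 - 119 = 1075

Train: 1075, Test: 119


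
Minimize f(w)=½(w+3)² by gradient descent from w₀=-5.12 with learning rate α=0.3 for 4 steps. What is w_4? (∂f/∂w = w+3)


step 1: grad = -5.12+3 = -2.12; w = -5.12 - 0.3·(-2.12) = -4.484
step 2: grad = -4.484+3 = -1.484; w = -4.484 - 0.3·(-1.484) = -4.0388
step 3: grad = -4.0388+3 = -1.0388; w = -4.0388 - 0.3·(-1.0388) = -3.72716
step 4: grad = -3.72716+3 = -0.72716; w = -3.72716 - 0.3·(-0.72716) = -3.509012

-3.509012


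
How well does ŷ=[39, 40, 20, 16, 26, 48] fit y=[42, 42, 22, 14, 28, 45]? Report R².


ȳ = 32.1667
SS_res = Σ(y-ŷ)² = 34
SS_tot = Σ(y-ȳ)² = 808.83
R² = 1 - SS_res/SS_tot = 1 - 0.042 = 0.958

0.958


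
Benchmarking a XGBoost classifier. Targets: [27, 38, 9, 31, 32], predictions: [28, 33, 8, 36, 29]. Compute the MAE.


Absolute errors: |27-28|=1, |38-33|=5, |9-8|=1, |31-36|=5, |32-29|=3
Sum = 15
MAE = 15/5 = 3

3


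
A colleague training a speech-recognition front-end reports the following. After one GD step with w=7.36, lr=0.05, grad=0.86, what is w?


w_new = w - α·∇
= 7.36 - 0.05·0.86
= 7.36 - 0.043
= 7.317

7.317


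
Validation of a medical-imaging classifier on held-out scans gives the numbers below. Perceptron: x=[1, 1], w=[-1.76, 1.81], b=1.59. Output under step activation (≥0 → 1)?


z = (1)·(-1.76) + (1)·(1.81) + 1.59
  = 1.64
step(z) = 1 (z≥0)

1


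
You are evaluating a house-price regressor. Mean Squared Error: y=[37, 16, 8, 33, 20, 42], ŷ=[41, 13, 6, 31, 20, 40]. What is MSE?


Squared errors: (37-41)²=16, (16-13)²=9, (8-6)²=4, (33-31)²=4, (20-20)²=0, (42-40)²=4
Sum = 37
MSE = 37/6 = 37/6

37/6


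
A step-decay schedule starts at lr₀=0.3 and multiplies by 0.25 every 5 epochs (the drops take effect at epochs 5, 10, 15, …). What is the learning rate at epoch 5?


n_drops = ⌊5/5⌋ = 1
lr = 0.3·0.25^1 = 0.3·0.25 = 0.075

0.075


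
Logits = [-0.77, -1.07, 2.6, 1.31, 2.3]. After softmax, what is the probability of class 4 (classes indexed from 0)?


Exponentials: e^-0.77=0.463, e^-1.07=0.343, e^2.6=13.4637, e^1.31=3.7062, e^2.3=9.9742
Sum = 27.9501
Softmax = [0.0166, 0.0123, 0.4817, 0.1326, 0.3569]
p[4] = 9.9742/27.9501 = 0.3569

0.3569


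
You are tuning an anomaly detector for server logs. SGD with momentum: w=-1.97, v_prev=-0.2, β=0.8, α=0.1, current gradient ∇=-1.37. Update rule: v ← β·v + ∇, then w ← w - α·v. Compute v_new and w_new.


v_new = 0.8·-0.2 - 1.37 = -0.16 - 1.37 = -1.53
w_new = -1.97 - 0.1·-1.53 = -1.97 + 0.153 = -1.817

v_new=-1.53, w_new=-1.817


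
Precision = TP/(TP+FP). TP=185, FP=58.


Precision = TP/(TP+FP)
= 185/(185+58)
= 185/243 = 76.13%

76.13%


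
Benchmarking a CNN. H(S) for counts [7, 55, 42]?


Probabilities: [7/104, 55/104, 42/104] ≈ [0.0673, 0.5288, 0.4038]
H = -((7/104)·log₂(7/104) + (55/104)·log₂(55/104) + (42/104)·log₂(42/104))
  = 1.2764 bits

1.2764 bits


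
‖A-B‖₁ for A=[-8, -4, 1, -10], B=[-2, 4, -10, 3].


d = |-8+ 2| + |-4-4| + |1+ 10| + |-10-3|
  = 6 + 8 + 11 + 13
  = 38

38


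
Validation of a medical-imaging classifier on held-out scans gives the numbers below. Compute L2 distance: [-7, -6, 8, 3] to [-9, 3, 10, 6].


d = √((-7+ 9)² + (-6-3)² + (8-10)² + (3-6)²)
  = √(4 + 81 + 4 + 9)
  = √98 = 9.8995

9.8995


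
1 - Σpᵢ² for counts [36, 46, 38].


Probabilities: [36/120, 46/120, 38/120] ≈ [0.3, 0.3833, 0.3167]
Σpᵢ² = (1296 + 2116 + 1444)/120² = 4856/14400
Gini = 1 - Σpᵢ² = 1 - 4856/14400 = 0.6628

0.6628


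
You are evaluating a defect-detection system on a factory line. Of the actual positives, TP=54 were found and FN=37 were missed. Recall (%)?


Recall = TP/(TP+FN)
= 54/(54+37)
= 54/91 = 59.34%

59.34%


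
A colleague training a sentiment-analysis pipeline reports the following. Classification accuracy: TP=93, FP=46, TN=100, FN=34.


Accuracy = (TP+TN)/(TP+TN+FP+FN)
= (93+100)/(273)
= 193/273 = 70.7%

70.7%


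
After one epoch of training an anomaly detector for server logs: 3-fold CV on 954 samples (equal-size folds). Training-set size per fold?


Fold size = 954/3 = 318
Training per fold = 954 - 318 = 636

636


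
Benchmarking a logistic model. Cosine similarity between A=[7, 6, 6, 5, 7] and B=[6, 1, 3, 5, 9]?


A·B = 7·6 + 6·1 + 6·3 + 5·5 + 7·9 = 154
‖A‖ = √195 = 13.9642, ‖B‖ = √152 = 12.3288
cos = 154/(√195·√152) = 154/√29640 = 0.8945

0.8945


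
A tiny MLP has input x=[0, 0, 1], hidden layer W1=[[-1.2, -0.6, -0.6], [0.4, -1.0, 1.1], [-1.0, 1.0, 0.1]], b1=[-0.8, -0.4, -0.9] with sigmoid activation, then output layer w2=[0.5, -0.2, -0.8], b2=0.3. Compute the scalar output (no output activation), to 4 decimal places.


z1[0] = (-1.2)·(0) + (-0.6)·(0) + (-0.6)·(1) - 0.8 = -1.4
z1[1] = (0.4)·(0) + (-1.0)·(0) + (1.1)·(1) - 0.4 = 0.7
z1[2] = (-1.0)·(0) + (1.0)·(0) + (0.1)·(1) - 0.9 = -0.8
h = sigmoid(z1) = [0.1978, 0.6682, 0.31]
output = (0.5)·(0.1978) + (-0.2)·(0.6682) + (-0.8)·(0.31) + 0.3 = 0.0173

0.0173


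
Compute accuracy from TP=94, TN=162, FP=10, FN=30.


Accuracy = (TP+TN)/(TP+TN+FP+FN)
= (94+162)/(296)
= 256/296 = 86.49%

86.49%


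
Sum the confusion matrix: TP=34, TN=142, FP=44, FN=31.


Total = TP + TN + FP + FN
= 34 + 142 + 44 + 31
= 251
(Predicted positive: 78, predicted negative: 173)

251


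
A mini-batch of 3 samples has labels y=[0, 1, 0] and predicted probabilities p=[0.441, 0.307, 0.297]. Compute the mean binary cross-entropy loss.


L[0] = -ln(1-0.441) = -ln(0.559) = 0.5816
L[1] = -ln(0.307) = 1.1809
L[2] = -ln(1-0.297) = -ln(0.703) = 0.3524
mean = (0.5816 + 1.1809 + 0.3524)/3 = 0.705

0.705


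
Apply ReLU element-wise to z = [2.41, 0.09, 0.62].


ReLU(2.41) = max(0, 2.41) = 2.41
ReLU(0.09) = max(0, 0.09) = 0.09
ReLU(0.62) = max(0, 0.62) = 0.62
result = [2.41, 0.09, 0.62]

[2.41, 0.09, 0.62]


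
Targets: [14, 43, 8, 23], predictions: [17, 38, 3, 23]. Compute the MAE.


Absolute errors: |14-17|=3, |43-38|=5, |8-3|=5, |23-23|=0
Sum = 13
MAE = 13/4 = 13/4

13/4


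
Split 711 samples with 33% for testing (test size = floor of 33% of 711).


Test = ⌊711·33/100⌋ = 234
Train = 711 - 234 = 477

Train: 477, Test: 234


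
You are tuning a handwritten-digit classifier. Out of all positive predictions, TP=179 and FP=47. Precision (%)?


Precision = TP/(TP+FP)
= 179/(179+47)
= 179/226 = 79.2%

79.2%


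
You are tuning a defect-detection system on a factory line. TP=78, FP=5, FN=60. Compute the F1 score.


Precision = 78/83 = 0.9398
Recall = 78/138 = 0.5652
F1 = 2·P·R/(P+R) = 2·TP/(2·TP+FP+FN) = 156/(156+5+60) = 156/221 = 0.7059

0.7059


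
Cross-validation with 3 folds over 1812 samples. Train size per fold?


Fold size = 1812/3 = 604
Training per fold = 1812 - 604 = 1208

1208


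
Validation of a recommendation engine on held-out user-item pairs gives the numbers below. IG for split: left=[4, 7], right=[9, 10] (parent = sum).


Parent = [13, 17], H_parent = 0.9871
H_left = 0.9457 (n=11), H_right = 0.998 (n=19)
H_children = (11/30)·0.9457 + (19/30)·0.998 = 0.9788
IG = 0.9871 - 0.9788 = 0.0083

0.0083


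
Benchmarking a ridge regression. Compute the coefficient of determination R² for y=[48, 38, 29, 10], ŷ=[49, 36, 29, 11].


ȳ = 31.25
SS_res = Σ(y-ŷ)² = 6
SS_tot = Σ(y-ȳ)² = 782.75
R² = 1 - SS_res/SS_tot = 1 - 0.0077 = 0.9923

0.9923


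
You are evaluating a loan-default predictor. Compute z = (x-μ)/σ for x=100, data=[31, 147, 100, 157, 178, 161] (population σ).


μ = 129, σ = 49.9633
z = (100 - 129)/49.9633 = -0.5804

-0.5804


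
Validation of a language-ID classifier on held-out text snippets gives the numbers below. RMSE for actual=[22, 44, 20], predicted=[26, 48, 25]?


MSE = 57/3 = 19
RMSE = √(57/3) = 4.3589

4.3589


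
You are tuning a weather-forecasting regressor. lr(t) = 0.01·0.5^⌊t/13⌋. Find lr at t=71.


n_drops = ⌊71/13⌋ = 5
lr = 0.01·0.5^5 = 0.01·0.03125 = 0.0003125

0.0003125


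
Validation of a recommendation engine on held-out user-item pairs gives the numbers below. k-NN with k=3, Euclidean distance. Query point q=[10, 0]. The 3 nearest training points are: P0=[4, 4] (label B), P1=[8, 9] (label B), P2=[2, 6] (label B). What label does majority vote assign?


d(q,P0) = 7.2111  (label B)
d(q,P1) = 9.2195  (label B)
d(q,P2) = 10.0  (label B)
Votes: A=0, B=3
Majority → B

B


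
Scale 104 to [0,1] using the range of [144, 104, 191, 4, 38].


min=4, max=191
(104-4)/(191-4) = 100/187 = 0.5348

0.5348


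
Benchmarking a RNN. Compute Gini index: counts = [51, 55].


Probabilities: [51/106, 55/106] ≈ [0.4811, 0.5189]
Σpᵢ² = (2601 + 3025)/106² = 5626/11236
Gini = 1 - Σpᵢ² = 1 - 5626/11236 = 0.4993

0.4993


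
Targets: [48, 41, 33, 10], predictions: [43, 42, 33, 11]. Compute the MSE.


Squared errors: (48-43)²=25, (41-42)²=1, (33-33)²=0, (10-11)²=1
Sum = 27
MSE = 27/4 = 27/4

27/4


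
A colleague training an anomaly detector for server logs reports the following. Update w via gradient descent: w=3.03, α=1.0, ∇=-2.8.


w_new = w - α·∇
= 3.03 - 1.0·-2.8
= 3.03 + 2.8
= 5.83

5.83


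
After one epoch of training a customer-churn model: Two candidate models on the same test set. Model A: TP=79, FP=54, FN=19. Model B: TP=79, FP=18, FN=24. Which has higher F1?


Model A: P=79/133=0.594, R=79/98=0.8061, F1=2PR/(P+R)=2TP/(2TP+FP+FN)=158/231=0.684
Model B: P=79/97=0.8144, R=79/103=0.767, F1=2PR/(P+R)=2TP/(2TP+FP+FN)=158/200=0.79
0.684 < 0.79 → Model B

Model B


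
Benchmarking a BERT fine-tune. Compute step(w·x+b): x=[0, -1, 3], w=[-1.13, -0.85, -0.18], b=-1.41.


z = (0)·(-1.13) + (-1)·(-0.85) + (3)·(-0.18) - 1.41
  = -1.1
step(z) = 0 (z<0)

0


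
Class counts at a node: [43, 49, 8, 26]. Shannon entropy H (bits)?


Probabilities: [43/126, 49/126, 8/126, 26/126] ≈ [0.3413, 0.3889, 0.0635, 0.2063]
H = -((43/126)·log₂(43/126) + (49/126)·log₂(49/126) + (8/126)·log₂(8/126) + (26/126)·log₂(26/126))
  = 1.7816 bits

1.7816 bits


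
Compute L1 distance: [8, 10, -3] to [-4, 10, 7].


d = |8+ 4| + |10-10| + |-3-7|
  = 12 + 0 + 10
  = 22

22


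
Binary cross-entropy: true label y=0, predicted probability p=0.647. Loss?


BCE = -[y·ln(p) + (1-y)·ln(1-p)]
= -0 - 1·ln(1-0.647)
= -ln(0.353) = 1.0413

1.0413


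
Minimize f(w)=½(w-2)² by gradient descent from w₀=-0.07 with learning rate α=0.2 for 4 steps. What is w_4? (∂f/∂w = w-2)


step 1: grad = -0.07-2 = -2.07; w = -0.07 - 0.2·(-2.07) = 0.344
step 2: grad = 0.344-2 = -1.656; w = 0.344 - 0.2·(-1.656) = 0.6752
step 3: grad = 0.6752-2 = -1.3248; w = 0.6752 - 0.2·(-1.3248) = 0.94016
step 4: grad = 0.94016-2 = -1.05984; w = 0.94016 - 0.2·(-1.05984) = 1.152128

1.152128


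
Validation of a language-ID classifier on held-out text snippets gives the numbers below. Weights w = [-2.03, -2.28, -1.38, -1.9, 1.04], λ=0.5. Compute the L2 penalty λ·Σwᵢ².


‖w‖₂² = (-2.03)² + (-2.28)² + (-1.38)² + (-1.9)² + (1.04)²
     = 4.1209 + 5.1984 + 1.9044 + 3.61 + 1.0816
     = 15.9153
λ·‖w‖₂² = 0.5·15.9153 = 7.95765

7.95765


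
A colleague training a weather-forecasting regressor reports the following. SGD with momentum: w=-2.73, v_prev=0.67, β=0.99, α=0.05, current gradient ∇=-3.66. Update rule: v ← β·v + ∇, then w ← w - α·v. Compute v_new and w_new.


v_new = 0.99·0.67 - 3.66 = 0.6633 - 3.66 = -2.9967
w_new = -2.73 - 0.05·-2.9967 = -2.73 + 0.149835 = -2.580165

v_new=-2.9967, w_new=-2.580165


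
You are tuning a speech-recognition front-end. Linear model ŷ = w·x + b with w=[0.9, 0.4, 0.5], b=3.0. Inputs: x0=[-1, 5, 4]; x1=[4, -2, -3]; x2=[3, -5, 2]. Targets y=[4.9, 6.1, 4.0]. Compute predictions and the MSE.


ŷ0 = (0.9)·(-1) + (0.4)·(5) + (0.5)·(4) + 3.0 = 6.1
ŷ1 = (0.9)·(4) + (0.4)·(-2) + (0.5)·(-3) + 3.0 = 4.3
ŷ2 = (0.9)·(3) + (0.4)·(-5) + (0.5)·(2) + 3.0 = 4.7
errors² = [1.44, 3.24, 0.49]
MSE = 5.1700/3 = 1.7233

1.7233


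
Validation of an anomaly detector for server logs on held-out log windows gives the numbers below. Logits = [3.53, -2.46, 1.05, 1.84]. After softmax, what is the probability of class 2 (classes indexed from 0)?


Exponentials: e^3.53=34.124, e^-2.46=0.0854, e^1.05=2.8577, e^1.84=6.2965
Sum = 43.3636
Softmax = [0.7869, 0.002, 0.0659, 0.1452]
p[2] = 2.8577/43.3636 = 0.0659

0.0659


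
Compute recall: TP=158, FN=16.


Recall = TP/(TP+FN)
= 158/(158+16)
= 158/174 = 90.8%

90.8%


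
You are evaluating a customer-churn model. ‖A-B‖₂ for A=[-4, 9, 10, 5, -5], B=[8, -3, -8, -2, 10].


d = √((-4-8)² + (9+ 3)² + (10+ 8)² + (5+ 2)² + (-5-10)²)
  = √(144 + 144 + 324 + 49 + 225)
  = √886 = 29.7658

29.7658


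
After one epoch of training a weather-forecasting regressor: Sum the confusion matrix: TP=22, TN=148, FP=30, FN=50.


Total = TP + TN + FP + FN
= 22 + 148 + 30 + 50
= 250
(Predicted positive: 52, predicted negative: 198)

250


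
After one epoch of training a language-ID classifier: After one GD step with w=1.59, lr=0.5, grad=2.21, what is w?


w_new = w - α·∇
= 1.59 - 0.5·2.21
= 1.59 - 1.105
= 0.485

0.485


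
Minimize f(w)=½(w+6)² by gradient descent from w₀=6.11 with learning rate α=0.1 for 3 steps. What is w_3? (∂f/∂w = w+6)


step 1: grad = 6.11+6 = 12.11; w = 6.11 - 0.1·(12.11) = 4.899
step 2: grad = 4.899+6 = 10.899; w = 4.899 - 0.1·(10.899) = 3.8091
step 3: grad = 3.8091+6 = 9.8091; w = 3.8091 - 0.1·(9.8091) = 2.82819

2.82819


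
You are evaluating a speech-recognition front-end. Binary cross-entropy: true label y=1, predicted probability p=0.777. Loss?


BCE = -[y·ln(p) + (1-y)·ln(1-p)]
= -1·ln(0.777) - 0
= -ln(0.777) = 0.2523

0.2523


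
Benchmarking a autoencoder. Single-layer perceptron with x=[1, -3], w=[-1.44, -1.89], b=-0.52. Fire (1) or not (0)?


z = (1)·(-1.44) + (-3)·(-1.89) - 0.52
  = 3.71
step(z) = 1 (z≥0)

1


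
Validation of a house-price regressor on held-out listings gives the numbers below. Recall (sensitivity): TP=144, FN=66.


Recall = TP/(TP+FN)
= 144/(144+66)
= 144/210 = 68.57%

68.57%


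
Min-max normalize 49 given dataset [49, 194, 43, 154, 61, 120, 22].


min=22, max=194
(49-22)/(194-22) = 27/172 = 0.157

0.157


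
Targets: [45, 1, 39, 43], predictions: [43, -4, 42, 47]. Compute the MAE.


Absolute errors: |45-43|=2, |1+ 4|=5, |39-42|=3, |43-47|=4
Sum = 14
MAE = 14/4 = 7/2

7/2


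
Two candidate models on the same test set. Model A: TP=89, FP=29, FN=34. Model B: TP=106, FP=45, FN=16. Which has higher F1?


Model A: P=89/118=0.7542, R=89/123=0.7236, F1=2PR/(P+R)=2TP/(2TP+FP+FN)=178/241=0.7386
Model B: P=106/151=0.702, R=106/122=0.8689, F1=2PR/(P+R)=2TP/(2TP+FP+FN)=212/273=0.7766
0.7386 < 0.7766 → Model B

Model B


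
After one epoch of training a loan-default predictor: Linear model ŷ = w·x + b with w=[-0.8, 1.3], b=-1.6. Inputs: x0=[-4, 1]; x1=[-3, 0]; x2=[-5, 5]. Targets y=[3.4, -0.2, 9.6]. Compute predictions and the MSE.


ŷ0 = (-0.8)·(-4) + (1.3)·(1) - 1.6 = 2.9
ŷ1 = (-0.8)·(-3) + (1.3)·(0) - 1.6 = 0.8
ŷ2 = (-0.8)·(-5) + (1.3)·(5) - 1.6 = 8.9
errors² = [0.25, 1.0, 0.49]
MSE = 1.7400/3 = 0.58

0.58


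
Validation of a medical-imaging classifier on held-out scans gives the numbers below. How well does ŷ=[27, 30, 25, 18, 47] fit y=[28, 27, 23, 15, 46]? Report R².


ȳ = 27.8
SS_res = Σ(y-ŷ)² = 24
SS_tot = Σ(y-ȳ)² = 518.8
R² = 1 - SS_res/SS_tot = 1 - 0.0463 = 0.9537

0.9537


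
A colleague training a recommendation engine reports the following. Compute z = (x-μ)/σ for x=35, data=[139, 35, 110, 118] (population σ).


μ = 100.5, σ = 39.2715
z = (35 - 100.5)/39.2715 = -1.6679

-1.6679


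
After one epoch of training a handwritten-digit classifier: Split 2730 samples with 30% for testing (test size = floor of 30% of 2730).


Test = ⌊2730·30/100⌋ = 819
Train = 2730 - 819 = 1911

Train: 1911, Test: 819


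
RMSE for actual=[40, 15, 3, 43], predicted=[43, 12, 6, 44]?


MSE = 28/4 = 7
RMSE = √(28/4) = 2.6458

2.6458


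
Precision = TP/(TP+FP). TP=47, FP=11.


Precision = TP/(TP+FP)
= 47/(47+11)
= 47/58 = 81.03%

81.03%


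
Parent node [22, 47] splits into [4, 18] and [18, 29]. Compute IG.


Parent = [22, 47], H_parent = 0.9031
H_left = 0.684 (n=22), H_right = 0.9601 (n=47)
H_children = (22/69)·0.684 + (47/69)·0.9601 = 0.8721
IG = 0.9031 - 0.8721 = 0.031

0.031


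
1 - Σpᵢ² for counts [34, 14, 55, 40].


Probabilities: [34/143, 14/143, 55/143, 40/143] ≈ [0.2378, 0.0979, 0.3846, 0.2797]
Σpᵢ² = (1156 + 196 + 3025 + 1600)/143² = 5977/20449
Gini = 1 - Σpᵢ² = 1 - 5977/20449 = 0.7077

0.7077


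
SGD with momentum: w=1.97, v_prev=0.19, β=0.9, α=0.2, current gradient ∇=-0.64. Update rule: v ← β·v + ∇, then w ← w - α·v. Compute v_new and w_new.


v_new = 0.9·0.19 - 0.64 = 0.171 - 0.64 = -0.469
w_new = 1.97 - 0.2·-0.469 = 1.97 + 0.0938 = 2.0638

v_new=-0.469, w_new=2.0638


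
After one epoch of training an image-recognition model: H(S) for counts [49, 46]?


Probabilities: [49/95, 46/95] ≈ [0.5158, 0.4842]
H = -((49/95)·log₂(49/95) + (46/95)·log₂(46/95))
  = 0.9993 bits

0.9993 bits


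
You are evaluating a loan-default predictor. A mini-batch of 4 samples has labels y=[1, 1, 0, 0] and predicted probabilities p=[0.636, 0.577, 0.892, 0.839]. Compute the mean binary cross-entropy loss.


L[0] = -ln(0.636) = 0.4526
L[1] = -ln(0.577) = 0.5499
L[2] = -ln(1-0.892) = -ln(0.108) = 2.2256
L[3] = -ln(1-0.839) = -ln(0.161) = 1.8264
mean = (0.4526 + 0.5499 + 2.2256 + 1.8264)/4 = 1.2636

1.2636


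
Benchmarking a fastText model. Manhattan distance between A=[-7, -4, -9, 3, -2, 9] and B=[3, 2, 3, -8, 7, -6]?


d = |-7-3| + |-4-2| + |-9-3| + |3+ 8| + |-2-7| + |9+ 6|
  = 10 + 6 + 12 + 11 + 9 + 15
  = 63

63


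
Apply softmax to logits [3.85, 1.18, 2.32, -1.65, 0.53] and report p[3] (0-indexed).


Exponentials: e^3.85=46.9931, e^1.18=3.2544, e^2.32=10.1757, e^-1.65=0.192, e^0.53=1.6989
Sum = 62.3141
Softmax = [0.7541, 0.0522, 0.1633, 0.0031, 0.0273]
p[3] = 0.192/62.3141 = 0.0031

0.0031


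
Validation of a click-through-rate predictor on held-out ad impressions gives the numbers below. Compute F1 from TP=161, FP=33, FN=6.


Precision = 161/194 = 0.8299
Recall = 161/167 = 0.9641
F1 = 2·P·R/(P+R) = 2·TP/(2·TP+FP+FN) = 322/(322+33+6) = 322/361 = 0.892

0.892


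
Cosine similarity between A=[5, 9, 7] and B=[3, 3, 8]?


A·B = 5·3 + 9·3 + 7·8 = 98
‖A‖ = √155 = 12.4499, ‖B‖ = √82 = 9.0554
cos = 98/(√155·√82) = 98/√12710 = 0.8693

0.8693


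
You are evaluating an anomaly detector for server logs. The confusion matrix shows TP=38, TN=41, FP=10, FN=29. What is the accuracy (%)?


Accuracy = (TP+TN)/(TP+TN+FP+FN)
= (38+41)/(118)
= 79/118 = 66.95%

66.95%


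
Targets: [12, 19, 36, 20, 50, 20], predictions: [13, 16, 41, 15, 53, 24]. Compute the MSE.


Squared errors: (12-13)²=1, (19-16)²=9, (36-41)²=25, (20-15)²=25, (50-53)²=9, (20-24)²=16
Sum = 85
MSE = 85/6 = 85/6

85/6


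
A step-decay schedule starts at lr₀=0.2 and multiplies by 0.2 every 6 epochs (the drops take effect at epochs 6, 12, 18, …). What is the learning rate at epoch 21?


n_drops = ⌊21/6⌋ = 3
lr = 0.2·0.2^3 = 0.2·0.008 = 0.0016

0.0016


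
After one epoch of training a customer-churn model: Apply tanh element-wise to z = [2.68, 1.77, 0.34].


tanh(2.68) = 0.9906
tanh(1.77) = 0.9436
tanh(0.34) = 0.3275
result = [0.9906, 0.9436, 0.3275]

[0.9906, 0.9436, 0.3275]


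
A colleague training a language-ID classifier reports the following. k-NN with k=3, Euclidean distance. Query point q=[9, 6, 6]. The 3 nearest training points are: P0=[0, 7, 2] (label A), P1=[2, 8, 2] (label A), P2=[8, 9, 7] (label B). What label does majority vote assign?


d(q,P0) = 9.8995  (label A)
d(q,P1) = 8.3066  (label A)
d(q,P2) = 3.3166  (label B)
Votes: A=2, B=1
Majority → A

A


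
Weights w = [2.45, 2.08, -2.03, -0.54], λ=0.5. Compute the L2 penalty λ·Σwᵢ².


‖w‖₂² = (2.45)² + (2.08)² + (-2.03)² + (-0.54)²
     = 6.0025 + 4.3264 + 4.1209 + 0.2916
     = 14.7414
λ·‖w‖₂² = 0.5·14.7414 = 7.3707

7.3707


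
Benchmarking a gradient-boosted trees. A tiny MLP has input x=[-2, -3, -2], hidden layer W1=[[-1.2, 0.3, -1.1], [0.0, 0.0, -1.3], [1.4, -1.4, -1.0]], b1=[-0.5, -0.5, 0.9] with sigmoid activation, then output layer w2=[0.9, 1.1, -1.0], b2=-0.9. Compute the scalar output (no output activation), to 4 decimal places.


z1[0] = (-1.2)·(-2) + (0.3)·(-3) + (-1.1)·(-2) - 0.5 = 3.2
z1[1] = (0.0)·(-2) + (0.0)·(-3) + (-1.3)·(-2) - 0.5 = 2.1
z1[2] = (1.4)·(-2) + (-1.4)·(-3) + (-1.0)·(-2) + 0.9 = 4.3
h = sigmoid(z1) = [0.9608, 0.8909, 0.9866]
output = (0.9)·(0.9608) + (1.1)·(0.8909) + (-1.0)·(0.9866) - 0.9 = -0.0419

-0.0419


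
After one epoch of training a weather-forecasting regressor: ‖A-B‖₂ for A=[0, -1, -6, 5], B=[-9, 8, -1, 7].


d = √((0+ 9)² + (-1-8)² + (-6+ 1)² + (5-7)²)
  = √(81 + 81 + 25 + 4)
  = √191 = 13.8203

13.8203


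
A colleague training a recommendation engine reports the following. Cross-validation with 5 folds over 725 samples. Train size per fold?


Fold size = 725/5 = 145
Training per fold = 725 - 145 = 580

580


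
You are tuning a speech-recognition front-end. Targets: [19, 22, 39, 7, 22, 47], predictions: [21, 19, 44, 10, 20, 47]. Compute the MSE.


Squared errors: (19-21)²=4, (22-19)²=9, (39-44)²=25, (7-10)²=9, (22-20)²=4, (47-47)²=0
Sum = 51
MSE = 51/6 = 17/2

17/2


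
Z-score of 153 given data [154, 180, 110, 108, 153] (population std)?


μ = 141, σ = 27.8711
z = (153 - 141)/27.8711 = 0.4306

0.4306


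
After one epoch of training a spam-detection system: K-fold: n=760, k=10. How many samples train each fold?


Fold size = 760/10 = 76
Training per fold = 760 - 76 = 684

684


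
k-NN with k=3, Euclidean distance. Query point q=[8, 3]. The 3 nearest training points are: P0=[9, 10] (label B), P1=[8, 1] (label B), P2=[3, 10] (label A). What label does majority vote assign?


d(q,P0) = 7.0711  (label B)
d(q,P1) = 2.0  (label B)
d(q,P2) = 8.6023  (label A)
Votes: A=1, B=2
Majority → B

B


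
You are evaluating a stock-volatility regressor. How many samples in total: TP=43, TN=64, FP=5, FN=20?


Total = TP + TN + FP + FN
= 43 + 64 + 5 + 20
= 132
(Predicted positive: 48, predicted negative: 84)

132


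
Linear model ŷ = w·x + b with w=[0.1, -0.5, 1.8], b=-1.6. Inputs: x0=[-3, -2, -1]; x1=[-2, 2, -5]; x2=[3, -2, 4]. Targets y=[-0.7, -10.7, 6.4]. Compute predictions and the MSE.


ŷ0 = (0.1)·(-3) + (-0.5)·(-2) + (1.8)·(-1) - 1.6 = -2.7
ŷ1 = (0.1)·(-2) + (-0.5)·(2) + (1.8)·(-5) - 1.6 = -11.8
ŷ2 = (0.1)·(3) + (-0.5)·(-2) + (1.8)·(4) - 1.6 = 6.9
errors² = [4.0, 1.21, 0.25]
MSE = 5.4600/3 = 1.82

1.82


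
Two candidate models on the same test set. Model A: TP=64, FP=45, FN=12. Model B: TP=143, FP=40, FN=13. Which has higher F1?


Model A: P=64/109=0.5872, R=64/76=0.8421, F1=2PR/(P+R)=2TP/(2TP+FP+FN)=128/185=0.6919
Model B: P=143/183=0.7814, R=143/156=0.9167, F1=2PR/(P+R)=2TP/(2TP+FP+FN)=286/339=0.8437
0.6919 < 0.8437 → Model B

Model B


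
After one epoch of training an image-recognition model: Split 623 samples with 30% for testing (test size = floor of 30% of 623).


Test = ⌊623·30/100⌋ = 186
Train = 623 - 186 = 437

Train: 437, Test: 186


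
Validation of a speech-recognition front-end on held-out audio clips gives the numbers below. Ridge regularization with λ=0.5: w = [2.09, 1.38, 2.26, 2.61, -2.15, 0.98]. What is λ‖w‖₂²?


‖w‖₂² = (2.09)² + (1.38)² + (2.26)² + (2.61)² + (-2.15)² + (0.98)²
     = 4.3681 + 1.9044 + 5.1076 + 6.8121 + 4.6225 + 0.9604
     = 23.7751
λ·‖w‖₂² = 0.5·23.7751 = 11.88755

11.88755


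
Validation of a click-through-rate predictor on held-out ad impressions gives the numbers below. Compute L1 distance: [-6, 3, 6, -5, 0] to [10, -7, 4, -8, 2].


d = |-6-10| + |3+ 7| + |6-4| + |-5+ 8| + |0-2|
  = 16 + 10 + 2 + 3 + 2
  = 33

33


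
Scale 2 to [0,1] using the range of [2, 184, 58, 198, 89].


min=2, max=198
(2-2)/(198-2) = 0/196 = 0.0

0.0


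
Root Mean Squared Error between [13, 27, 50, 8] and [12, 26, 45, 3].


MSE = 52/4 = 13
RMSE = √(52/4) = 3.6056

3.6056


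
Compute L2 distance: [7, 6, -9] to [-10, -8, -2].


d = √((7+ 10)² + (6+ 8)² + (-9+ 2)²)
  = √(289 + 196 + 49)
  = √534 = 23.1084

23.1084


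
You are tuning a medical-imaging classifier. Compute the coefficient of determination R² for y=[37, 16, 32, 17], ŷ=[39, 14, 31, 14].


ȳ = 25.5
SS_res = Σ(y-ŷ)² = 18
SS_tot = Σ(y-ȳ)² = 337
R² = 1 - SS_res/SS_tot = 1 - 0.0534 = 0.9466

0.9466


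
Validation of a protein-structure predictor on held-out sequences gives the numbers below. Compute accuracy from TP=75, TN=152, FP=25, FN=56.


Accuracy = (TP+TN)/(TP+TN+FP+FN)
= (75+152)/(308)
= 227/308 = 73.7%

73.7%


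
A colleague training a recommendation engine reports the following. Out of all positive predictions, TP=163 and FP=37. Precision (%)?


Precision = TP/(TP+FP)
= 163/(163+37)
= 163/200 = 81.5%

81.5%


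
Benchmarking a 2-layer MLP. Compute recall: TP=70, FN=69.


Recall = TP/(TP+FN)
= 70/(70+69)
= 70/139 = 50.36%

50.36%


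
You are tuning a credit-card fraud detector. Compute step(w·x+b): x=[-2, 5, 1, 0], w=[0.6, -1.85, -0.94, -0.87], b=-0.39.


z = (-2)·(0.6) + (5)·(-1.85) + (1)·(-0.94) + (0)·(-0.87) - 0.39
  = -11.78
step(z) = 0 (z<0)

0


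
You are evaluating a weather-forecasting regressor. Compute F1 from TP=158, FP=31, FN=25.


Precision = 158/189 = 0.836
Recall = 158/183 = 0.8634
F1 = 2·P·R/(P+R) = 2·TP/(2·TP+FP+FN) = 316/(316+31+25) = 316/372 = 0.8495

0.8495


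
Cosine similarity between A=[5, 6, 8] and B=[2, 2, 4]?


A·B = 5·2 + 6·2 + 8·4 = 54
‖A‖ = √125 = 11.1803, ‖B‖ = √24 = 4.899
cos = 54/(√125·√24) = 54/√3000 = 0.9859

0.9859


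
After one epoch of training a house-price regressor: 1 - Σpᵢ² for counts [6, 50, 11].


Probabilities: [6/67, 50/67, 11/67] ≈ [0.0896, 0.7463, 0.1642]
Σpᵢ² = (36 + 2500 + 121)/67² = 2657/4489
Gini = 1 - Σpᵢ² = 1 - 2657/4489 = 0.4081

0.4081


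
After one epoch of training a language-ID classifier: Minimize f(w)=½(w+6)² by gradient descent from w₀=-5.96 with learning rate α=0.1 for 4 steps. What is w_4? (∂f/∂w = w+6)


step 1: grad = -5.96+6 = 0.04; w = -5.96 - 0.1·(0.04) = -5.964
step 2: grad = -5.964+6 = 0.036; w = -5.964 - 0.1·(0.036) = -5.9676
step 3: grad = -5.9676+6 = 0.0324; w = -5.9676 - 0.1·(0.0324) = -5.97084
step 4: grad = -5.97084+6 = 0.02916; w = -5.97084 - 0.1·(0.02916) = -5.973756

-5.973756


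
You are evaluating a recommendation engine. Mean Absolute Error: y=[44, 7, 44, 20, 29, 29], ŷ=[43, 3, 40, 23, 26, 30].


Absolute errors: |44-43|=1, |7-3|=4, |44-40|=4, |20-23|=3, |29-26|=3, |29-30|=1
Sum = 16
MAE = 16/6 = 8/3

8/3


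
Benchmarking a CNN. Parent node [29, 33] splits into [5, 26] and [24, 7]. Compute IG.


Parent = [29, 33], H_parent = 0.997
H_left = 0.6374 (n=31), H_right = 0.7706 (n=31)
H_children = (31/62)·0.6374 + (31/62)·0.7706 = 0.704
IG = 0.997 - 0.704 = 0.293

0.293


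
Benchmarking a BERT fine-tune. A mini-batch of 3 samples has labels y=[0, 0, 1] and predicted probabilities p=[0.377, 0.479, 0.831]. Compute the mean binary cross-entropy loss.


L[0] = -ln(1-0.377) = -ln(0.623) = 0.4732
L[1] = -ln(1-0.479) = -ln(0.521) = 0.652
L[2] = -ln(0.831) = 0.1851
mean = (0.4732 + 0.652 + 0.1851)/3 = 0.4368

0.4368


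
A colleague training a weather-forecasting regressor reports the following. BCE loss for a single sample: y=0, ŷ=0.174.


BCE = -[y·ln(p) + (1-y)·ln(1-p)]
= -0 - 1·ln(1-0.174)
= -ln(0.826) = 0.1912

0.1912


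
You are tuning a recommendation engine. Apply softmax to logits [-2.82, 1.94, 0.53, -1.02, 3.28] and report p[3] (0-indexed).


Exponentials: e^-2.82=0.0596, e^1.94=6.9588, e^0.53=1.6989, e^-1.02=0.3606, e^3.28=26.5758
Sum = 35.6537
Softmax = [0.0017, 0.1952, 0.0477, 0.0101, 0.7454]
p[3] = 0.3606/35.6537 = 0.0101

0.0101


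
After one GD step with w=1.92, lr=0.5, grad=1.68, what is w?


w_new = w - α·∇
= 1.92 - 0.5·1.68
= 1.92 - 0.84
= 1.08

1.08


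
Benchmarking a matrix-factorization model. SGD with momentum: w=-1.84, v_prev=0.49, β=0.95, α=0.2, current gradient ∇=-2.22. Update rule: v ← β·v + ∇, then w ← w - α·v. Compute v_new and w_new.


v_new = 0.95·0.49 - 2.22 = 0.4655 - 2.22 = -1.7545
w_new = -1.84 - 0.2·-1.7545 = -1.84 + 0.3509 = -1.4891

v_new=-1.7545, w_new=-1.4891


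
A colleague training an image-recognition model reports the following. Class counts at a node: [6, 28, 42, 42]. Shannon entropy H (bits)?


Probabilities: [6/118, 28/118, 42/118, 42/118] ≈ [0.0508, 0.2373, 0.3559, 0.3559]
H = -((6/118)·log₂(6/118) + (28/118)·log₂(28/118) + (42/118)·log₂(42/118) + (42/118)·log₂(42/118))
  = 1.7719 bits

1.7719 bits


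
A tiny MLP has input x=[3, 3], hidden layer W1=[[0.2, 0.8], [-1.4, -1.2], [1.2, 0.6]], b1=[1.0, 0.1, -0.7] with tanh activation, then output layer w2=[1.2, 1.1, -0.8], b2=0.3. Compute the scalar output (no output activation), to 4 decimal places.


z1[0] = (0.2)·(3) + (0.8)·(3) + 1.0 = 4.0
z1[1] = (-1.4)·(3) + (-1.2)·(3) + 0.1 = -7.7
z1[2] = (1.2)·(3) + (0.6)·(3) - 0.7 = 4.7
h = tanh(z1) = [0.9993, -1.0, 0.9998]
output = (1.2)·(0.9993) + (1.1)·(-1.0) + (-0.8)·(0.9998) + 0.3 = -0.4007

-0.4007


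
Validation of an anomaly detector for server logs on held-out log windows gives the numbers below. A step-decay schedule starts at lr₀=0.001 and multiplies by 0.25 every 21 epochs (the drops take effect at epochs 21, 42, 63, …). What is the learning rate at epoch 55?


n_drops = ⌊55/21⌋ = 2
lr = 0.001·0.25^2 = 0.001·0.0625 = 0.0000625

0.0000625


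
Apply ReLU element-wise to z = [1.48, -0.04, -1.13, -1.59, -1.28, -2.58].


ReLU(1.48) = max(0, 1.48) = 1.48
ReLU(-0.04) = max(0, -0.04) = 0.0
ReLU(-1.13) = max(0, -1.13) = 0.0
ReLU(-1.59) = max(0, -1.59) = 0.0
ReLU(-1.28) = max(0, -1.28) = 0.0
ReLU(-2.58) = max(0, -2.58) = 0.0
result = [1.48, 0.0, 0.0, 0.0, 0.0, 0.0]

[1.48, 0.0, 0.0, 0.0, 0.0, 0.0]
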